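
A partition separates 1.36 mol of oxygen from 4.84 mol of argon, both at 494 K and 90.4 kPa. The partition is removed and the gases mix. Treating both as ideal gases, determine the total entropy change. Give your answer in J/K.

Mole fractions: x_A = 1.36/6.2 = 0.219, x_B = 0.781.
ΔS_mix = −R(n_A ln x_A + n_B ln x_B) = −8.314 × (1.36 ln 0.219 + 4.84 ln 0.781) = 27.1 J/K.

ΔS_mix = 27.1 J/K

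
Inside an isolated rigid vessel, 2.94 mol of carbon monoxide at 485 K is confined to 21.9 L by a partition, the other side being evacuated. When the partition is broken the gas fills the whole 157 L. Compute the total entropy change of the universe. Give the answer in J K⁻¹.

ΔS_universe = 48.1 J/K

For an ideal gas in free expansion Q = 0 and W = 0, so T is unchanged.
Entropy is a state function; using a reversible isothermal path, ΔS_gas = nR ln(V₂/V₁) = 2.94 × 8.314 × ln(157/21.9) = 48.1 J/K.
The insulated surroundings exchange no heat, so ΔS_surr = 0 and ΔS_universe = ΔS_gas.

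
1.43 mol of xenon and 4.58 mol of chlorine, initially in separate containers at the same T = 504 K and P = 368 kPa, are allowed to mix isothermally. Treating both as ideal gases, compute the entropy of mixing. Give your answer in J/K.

Mole fractions: x_A = 1.43/6.01 = 0.238, x_B = 0.762.
ΔS_mix = −R(n_A ln x_A + n_B ln x_B) = −8.314 × (1.43 ln 0.238 + 4.58 ln 0.762) = 27.4 J/K.

ΔS_mix = 27.4 J/K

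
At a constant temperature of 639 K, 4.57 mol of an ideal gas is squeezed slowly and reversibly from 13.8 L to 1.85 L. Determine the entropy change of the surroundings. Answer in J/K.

ΔS_surr = 76.4 J/K

For an isothermal ideal gas ΔS_gas = nR ln(V₂/V₁) = 4.57 × 8.314 × ln(1.85/13.8) = -76.4 J/K.
The process is reversible, so ΔS_surr = −ΔS_gas = 76.4 J/K and ΔS_universe = 0.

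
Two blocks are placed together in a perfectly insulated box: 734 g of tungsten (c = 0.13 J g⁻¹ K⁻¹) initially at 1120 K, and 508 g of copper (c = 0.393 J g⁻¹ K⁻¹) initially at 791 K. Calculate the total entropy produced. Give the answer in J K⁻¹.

ΔS_total = 4.05 J/K

Energy balance: T_f = (m₁c₁T₁ + m₂c₂T₂)/(m₁c₁ + m₂c₂) = 897.39 K.
ΔS₁ = m₁c₁ ln(T_f/T₁) = 95.42 × ln(897.39/1120) = -21.14 J/K.
ΔS₂ = m₂c₂ ln(T_f/T₂) = 199.644 × ln(897.39/791) = 25.19 J/K.
ΔS_total = -21.14 + 25.19 = 4.05 J/K.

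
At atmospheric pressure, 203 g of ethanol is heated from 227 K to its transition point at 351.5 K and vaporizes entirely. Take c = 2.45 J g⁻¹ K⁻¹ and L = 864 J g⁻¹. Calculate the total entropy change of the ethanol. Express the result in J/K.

Warming step: ΔS₁ = m c ln(T_tr/T_i) = 203 × 2.45 × ln(351.5/227) = 217.5 J/K.
Phase change: ΔS₂ = +mL/T_tr = 203 × 864 / 351.5 = 499 J/K.
ΔS_total = (217.5) + (499) = 716 J/K.

ΔS = 716 J/K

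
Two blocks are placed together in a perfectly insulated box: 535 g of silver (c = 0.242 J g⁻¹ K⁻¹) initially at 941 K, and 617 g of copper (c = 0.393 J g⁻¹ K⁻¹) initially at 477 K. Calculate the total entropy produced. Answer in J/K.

ΔS_total = 20.5 J/K

Energy balance: T_f = (m₁c₁T₁ + m₂c₂T₂)/(m₁c₁ + m₂c₂) = 638.51 K.
ΔS₁ = m₁c₁ ln(T_f/T₁) = 129.47 × ln(638.51/941) = -50.21 J/K.
ΔS₂ = m₂c₂ ln(T_f/T₂) = 242.481 × ln(638.51/477) = 70.71 J/K.
ΔS_total = -50.21 + 70.71 = 20.5 J/K.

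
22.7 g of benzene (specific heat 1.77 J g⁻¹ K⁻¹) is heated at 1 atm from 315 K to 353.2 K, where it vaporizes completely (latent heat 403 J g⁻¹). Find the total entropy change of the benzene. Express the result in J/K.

Warming step: ΔS₁ = m c ln(T_tr/T_i) = 22.7 × 1.77 × ln(353.2/315) = 4.599 J/K.
Phase change: ΔS₂ = +mL/T_tr = 22.7 × 403 / 353.2 = 25.9 J/K.
ΔS_total = (4.599) + (25.9) = 30.5 J/K.

ΔS = 30.5 J/K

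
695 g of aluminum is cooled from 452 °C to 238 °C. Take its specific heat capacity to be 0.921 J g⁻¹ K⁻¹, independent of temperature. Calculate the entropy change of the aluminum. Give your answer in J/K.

ΔS = -224 J/K

In kelvin: T₁ = 725.15 K, T₂ = 511.15 K. ΔS = ∫dQ_rev/T = m c ln(T₂/T₁) = 695 × 0.921 × ln(511.15/725.15) = -224 J/K.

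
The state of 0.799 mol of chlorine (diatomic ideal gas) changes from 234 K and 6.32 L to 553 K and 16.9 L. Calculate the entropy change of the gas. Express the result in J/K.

Entropy is a state function: ΔS = nC_V ln(T₂/T₁) + nR ln(V₂/V₁), with C_V = 5R/2 = 20.79 J mol⁻¹ K⁻¹ for a diatomic ideal gas.
ΔS = 0.799 × [20.79 × ln(553/234) + 8.314 × ln(16.9/6.32)] = 20.8 J/K.

ΔS = 20.8 J/K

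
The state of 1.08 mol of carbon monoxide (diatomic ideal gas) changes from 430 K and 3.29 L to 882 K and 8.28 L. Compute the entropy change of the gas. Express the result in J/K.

ΔS = 24.4 J/K

Entropy is a state function: ΔS = nC_V ln(T₂/T₁) + nR ln(V₂/V₁), with C_V = 5R/2 = 20.79 J mol⁻¹ K⁻¹ for a diatomic ideal gas.
ΔS = 1.08 × [20.79 × ln(882/430) + 8.314 × ln(8.28/3.29)] = 24.4 J/K.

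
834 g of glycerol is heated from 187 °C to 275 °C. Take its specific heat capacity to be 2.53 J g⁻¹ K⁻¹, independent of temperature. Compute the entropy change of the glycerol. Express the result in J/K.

In kelvin: T₁ = 460.15 K, T₂ = 548.15 K. ΔS = ∫dQ_rev/T = m c ln(T₂/T₁) = 834 × 2.53 × ln(548.15/460.15) = 369 J/K.

ΔS = 369 J/K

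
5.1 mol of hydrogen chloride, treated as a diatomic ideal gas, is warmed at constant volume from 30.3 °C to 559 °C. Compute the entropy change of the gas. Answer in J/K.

In kelvin: T₁ = 303.45 K, T₂ = 832.15 K. At constant volume, ΔS = nC_V ln(T₂/T₁) with C_V = 5R/2 = 20.79 J mol⁻¹ K⁻¹.
ΔS = 5.1 × 20.79 × ln(832.15/303.45) = 107 J/K.

ΔS = 107 J/K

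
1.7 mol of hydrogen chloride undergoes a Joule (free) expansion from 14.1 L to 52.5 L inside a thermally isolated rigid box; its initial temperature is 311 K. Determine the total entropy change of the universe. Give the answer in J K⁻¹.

ΔS_universe = 18.6 J/K

No heat is exchanged and no work is done, so the ideal-gas temperature stays constant.
Entropy is a state function; using a reversible isothermal path, ΔS_gas = nR ln(V₂/V₁) = 1.7 × 8.314 × ln(52.5/14.1) = 18.6 J/K.
The insulated surroundings exchange no heat, so ΔS_surr = 0 and ΔS_universe = ΔS_gas.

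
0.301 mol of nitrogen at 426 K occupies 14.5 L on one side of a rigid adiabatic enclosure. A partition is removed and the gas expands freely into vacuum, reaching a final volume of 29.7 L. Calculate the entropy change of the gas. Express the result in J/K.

For an ideal gas in free expansion Q = 0 and W = 0, so T is unchanged.
Entropy is a state function; using a reversible isothermal path, ΔS_gas = nR ln(V₂/V₁) = 0.301 × 8.314 × ln(29.7/14.5) = 1.79 J/K.

ΔS_gas = 1.79 J/K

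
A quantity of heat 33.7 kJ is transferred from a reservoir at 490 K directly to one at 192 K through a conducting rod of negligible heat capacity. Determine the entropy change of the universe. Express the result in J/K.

ΔS_total = 107 J/K

ΔS_hot = −Q/T_H = −33700/490 = -68.78 J/K and ΔS_cold = +Q/T_C = 33700/192 = 175.5 J/K.
ΔS_total = -68.78 + 175.5 = 107 J/K, positive as the second law requires.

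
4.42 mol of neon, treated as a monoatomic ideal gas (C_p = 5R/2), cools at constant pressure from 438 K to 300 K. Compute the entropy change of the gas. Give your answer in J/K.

ΔS = -34.8 J/K

At constant pressure, ΔS = nC_p ln(T₂/T₁) with C_p = 5R/2 = 20.79 J mol⁻¹ K⁻¹.
ΔS = 4.42 × 20.79 × ln(300/438) = -34.8 J/K.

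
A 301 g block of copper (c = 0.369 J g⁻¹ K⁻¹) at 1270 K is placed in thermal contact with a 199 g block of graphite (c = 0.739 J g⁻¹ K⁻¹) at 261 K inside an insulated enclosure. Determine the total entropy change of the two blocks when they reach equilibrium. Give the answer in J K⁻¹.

Energy balance: T_f = (m₁c₁T₁ + m₂c₂T₂)/(m₁c₁ + m₂c₂) = 695.16 K.
ΔS₁ = m₁c₁ ln(T_f/T₁) = 111.069 × ln(695.16/1270) = -66.934 J/K.
ΔS₂ = m₂c₂ ln(T_f/T₂) = 147.061 × ln(695.16/261) = 144.06 J/K.
ΔS_total = -66.934 + 144.06 = 77.1 J/K.

ΔS_total = 77.1 J/K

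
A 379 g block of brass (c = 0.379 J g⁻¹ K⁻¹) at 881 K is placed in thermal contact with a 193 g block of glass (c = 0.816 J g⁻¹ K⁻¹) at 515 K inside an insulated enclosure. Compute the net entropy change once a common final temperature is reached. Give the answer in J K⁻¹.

Energy balance: T_f = (m₁c₁T₁ + m₂c₂T₂)/(m₁c₁ + m₂c₂) = 689.58 K.
ΔS₁ = m₁c₁ ln(T_f/T₁) = 143.641 × ln(689.58/881) = -35.19 J/K.
ΔS₂ = m₂c₂ ln(T_f/T₂) = 157.488 × ln(689.58/515) = 45.97 J/K.
ΔS_total = -35.19 + 45.97 = 10.8 J/K.

ΔS_total = 10.8 J/K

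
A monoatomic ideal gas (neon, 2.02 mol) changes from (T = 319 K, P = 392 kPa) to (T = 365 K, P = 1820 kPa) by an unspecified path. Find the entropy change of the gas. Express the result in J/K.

ΔS = nC_p ln(T₂/T₁) − nR ln(P₂/P₁), with C_p = 5R/2 = 20.79 J mol⁻¹ K⁻¹ for a monoatomic ideal gas.
ΔS = 2.02 × [20.79 × ln(365/319) − 8.314 × ln(1820/392)] = -20.1 J/K.

ΔS = -20.1 J/K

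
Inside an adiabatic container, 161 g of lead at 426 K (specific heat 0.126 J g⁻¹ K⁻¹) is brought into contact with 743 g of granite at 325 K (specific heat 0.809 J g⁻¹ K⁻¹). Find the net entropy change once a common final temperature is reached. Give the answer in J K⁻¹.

Energy balance: T_f = (m₁c₁T₁ + m₂c₂T₂)/(m₁c₁ + m₂c₂) = 328.3 K.
ΔS₁ = m₁c₁ ln(T_f/T₁) = 20.286 × ln(328.3/426) = -5.285 J/K.
ΔS₂ = m₂c₂ ln(T_f/T₂) = 601.087 × ln(328.3/325) = 6.068 J/K.
ΔS_total = -5.285 + 6.068 = 0.783 J/K.

ΔS_total = 0.783 J/K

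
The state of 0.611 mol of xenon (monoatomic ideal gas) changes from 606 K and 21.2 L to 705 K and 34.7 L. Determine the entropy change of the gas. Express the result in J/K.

Entropy is a state function: ΔS = nC_V ln(T₂/T₁) + nR ln(V₂/V₁), with C_V = 3R/2 = 12.47 J mol⁻¹ K⁻¹ for a monoatomic ideal gas.
ΔS = 0.611 × [12.47 × ln(705/606) + 8.314 × ln(34.7/21.2)] = 3.66 J/K.

ΔS = 3.66 J/K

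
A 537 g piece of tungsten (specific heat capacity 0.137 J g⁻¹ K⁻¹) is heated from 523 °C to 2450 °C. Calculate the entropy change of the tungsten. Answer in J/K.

ΔS = 90.5 J/K

In kelvin: T₁ = 796.15 K, T₂ = 2723.15 K. ΔS = ∫dQ_rev/T = m c ln(T₂/T₁) = 537 × 0.137 × ln(2723.15/796.15) = 90.5 J/K.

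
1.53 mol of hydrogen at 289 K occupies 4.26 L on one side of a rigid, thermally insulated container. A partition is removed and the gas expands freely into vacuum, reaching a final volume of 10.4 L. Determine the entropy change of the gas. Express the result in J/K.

No heat is exchanged and no work is done, so the ideal-gas temperature stays constant.
Entropy is a state function; using a reversible isothermal path, ΔS_gas = nR ln(V₂/V₁) = 1.53 × 8.314 × ln(10.4/4.26) = 11.4 J/K.

ΔS_gas = 11.4 J/K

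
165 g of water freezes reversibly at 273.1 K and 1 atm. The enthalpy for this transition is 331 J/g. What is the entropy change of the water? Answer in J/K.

Heat released by the substance: Q = −mL = −165 × 331 = −54615 J.
At constant T, ΔS = Q_rev/T = −54615 / 273.1 = -200 J/K.

ΔS = -200 J/K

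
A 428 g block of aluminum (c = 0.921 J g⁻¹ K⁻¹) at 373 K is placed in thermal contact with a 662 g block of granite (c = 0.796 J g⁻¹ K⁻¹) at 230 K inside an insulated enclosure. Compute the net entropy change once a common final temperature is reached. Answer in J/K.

ΔS_total = 26.7 J/K

Energy balance: T_f = (m₁c₁T₁ + m₂c₂T₂)/(m₁c₁ + m₂c₂) = 291.19 K.
ΔS₁ = m₁c₁ ln(T_f/T₁) = 394.188 × ln(291.19/373) = -97.6 J/K.
ΔS₂ = m₂c₂ ln(T_f/T₂) = 526.952 × ln(291.19/230) = 124.3 J/K.
ΔS_total = -97.6 + 124.3 = 26.7 J/K.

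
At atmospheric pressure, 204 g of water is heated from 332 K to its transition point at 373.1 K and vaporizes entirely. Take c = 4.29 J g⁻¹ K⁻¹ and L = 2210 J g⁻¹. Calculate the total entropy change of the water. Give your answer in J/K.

Warming step: ΔS₁ = m c ln(T_tr/T_i) = 204 × 4.29 × ln(373.1/332) = 102.1 J/K.
Phase change: ΔS₂ = +mL/T_tr = 204 × 2210 / 373.1 = 1208 J/K.
ΔS_total = (102.1) + (1208) = 1310 J/K.

ΔS = 1310 J/K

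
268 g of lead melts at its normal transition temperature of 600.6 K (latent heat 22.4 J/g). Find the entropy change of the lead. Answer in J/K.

Heat absorbed by the substance: Q = mL = 268 × 22.4 = 6003.2 J.
At constant T, ΔS = Q_rev/T = 6003.2 / 600.6 = 10 J/K.

ΔS = 10 J/K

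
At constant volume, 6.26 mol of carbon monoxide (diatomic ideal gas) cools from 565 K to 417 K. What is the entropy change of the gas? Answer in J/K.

At constant volume, ΔS = nC_V ln(T₂/T₁) with C_V = 5R/2 = 20.79 J mol⁻¹ K⁻¹.
ΔS = 6.26 × 20.79 × ln(417/565) = -39.5 J/K.

ΔS = -39.5 J/K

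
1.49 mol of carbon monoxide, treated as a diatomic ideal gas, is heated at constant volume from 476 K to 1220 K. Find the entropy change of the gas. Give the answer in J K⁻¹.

At constant volume, ΔS = nC_V ln(T₂/T₁) with C_V = 5R/2 = 20.79 J mol⁻¹ K⁻¹.
ΔS = 1.49 × 20.79 × ln(1220/476) = 29.1 J/K.

ΔS = 29.1 J/K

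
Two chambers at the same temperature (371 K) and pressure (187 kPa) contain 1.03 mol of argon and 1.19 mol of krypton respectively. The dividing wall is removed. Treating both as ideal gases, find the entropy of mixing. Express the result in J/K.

Mole fractions: x_A = 1.03/2.22 = 0.464, x_B = 0.536.
ΔS_mix = −R(n_A ln x_A + n_B ln x_B) = −8.314 × (1.03 ln 0.464 + 1.19 ln 0.536) = 12.7 J/K.

ΔS_mix = 12.7 J/K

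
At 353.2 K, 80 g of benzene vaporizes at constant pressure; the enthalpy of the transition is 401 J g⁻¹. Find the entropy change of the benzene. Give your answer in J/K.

ΔS = 90.8 J/K

Heat absorbed by the substance: Q = mL = 80 × 401 = 32080 J.
At constant T, ΔS = Q_rev/T = 32080 / 353.2 = 90.8 J/K.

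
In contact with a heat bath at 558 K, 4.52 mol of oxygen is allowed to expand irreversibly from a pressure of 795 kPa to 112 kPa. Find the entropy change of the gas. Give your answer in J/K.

Entropy is a state function, so ΔS_gas depends only on the end states.
For an isothermal ideal gas ΔS_gas = nR ln(P₁/P₂) = 4.52 × 8.314 × ln(795/112) = 73.6 J/K.

ΔS_gas = 73.6 J/K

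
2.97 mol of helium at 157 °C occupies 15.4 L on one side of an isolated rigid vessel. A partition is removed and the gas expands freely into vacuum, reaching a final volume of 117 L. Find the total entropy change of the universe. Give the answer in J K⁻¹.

No heat is exchanged and no work is done, so the ideal-gas temperature stays constant.
Entropy is a state function; using a reversible isothermal path, ΔS_gas = nR ln(V₂/V₁) = 2.97 × 8.314 × ln(117/15.4) = 50.1 J/K.
The insulated surroundings exchange no heat, so ΔS_surr = 0 and ΔS_universe = ΔS_gas.

ΔS_universe = 50.1 J/K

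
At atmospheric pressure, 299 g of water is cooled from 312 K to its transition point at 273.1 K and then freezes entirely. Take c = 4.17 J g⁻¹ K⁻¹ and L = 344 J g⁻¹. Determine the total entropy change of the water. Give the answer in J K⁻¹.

Cooling step: ΔS₁ = m c ln(T_tr/T_i) = 299 × 4.17 × ln(273.1/312) = -166 J/K.
Phase change: ΔS₂ = −mL/T_tr = −299 × 344 / 273.1 = -376.6 J/K.
ΔS_total = (-166) + (-376.6) = -543 J/K.

ΔS = -543 J/K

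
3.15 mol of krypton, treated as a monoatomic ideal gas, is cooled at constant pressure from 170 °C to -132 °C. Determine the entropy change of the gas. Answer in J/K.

In kelvin: T₁ = 443.15 K, T₂ = 141.15 K. At constant pressure, ΔS = nC_p ln(T₂/T₁) with C_p = 5R/2 = 20.79 J mol⁻¹ K⁻¹.
ΔS = 3.15 × 20.79 × ln(141.15/443.15) = -74.9 J/K.

ΔS = -74.9 J/K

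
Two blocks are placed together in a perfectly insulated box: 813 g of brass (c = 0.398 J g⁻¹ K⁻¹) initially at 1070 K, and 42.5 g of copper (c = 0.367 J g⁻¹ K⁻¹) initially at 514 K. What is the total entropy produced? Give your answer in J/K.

Energy balance: T_f = (m₁c₁T₁ + m₂c₂T₂)/(m₁c₁ + m₂c₂) = 1044.4 K.
ΔS₁ = m₁c₁ ln(T_f/T₁) = 323.574 × ln(1044.4/1070) = -7.826 J/K.
ΔS₂ = m₂c₂ ln(T_f/T₂) = 15.5975 × ln(1044.4/514) = 11.06 J/K.
ΔS_total = -7.826 + 11.06 = 3.23 J/K.

ΔS_total = 3.23 J/K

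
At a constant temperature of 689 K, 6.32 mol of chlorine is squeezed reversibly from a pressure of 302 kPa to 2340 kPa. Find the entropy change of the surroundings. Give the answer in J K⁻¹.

ΔS_surr = 108 J/K

For an isothermal ideal gas ΔS_gas = nR ln(P₁/P₂) = 6.32 × 8.314 × ln(302/2340) = -108 J/K.
The process is reversible, so ΔS_surr = −ΔS_gas = 108 J/K and ΔS_universe = 0.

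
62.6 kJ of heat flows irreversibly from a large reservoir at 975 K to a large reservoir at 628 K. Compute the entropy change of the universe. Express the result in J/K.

ΔS_hot = −Q/T_H = −62600/975 = -64.21 J/K and ΔS_cold = +Q/T_C = 62600/628 = 99.68 J/K.
ΔS_total = -64.21 + 99.68 = 35.5 J/K, positive as the second law requires.

ΔS_total = 35.5 J/K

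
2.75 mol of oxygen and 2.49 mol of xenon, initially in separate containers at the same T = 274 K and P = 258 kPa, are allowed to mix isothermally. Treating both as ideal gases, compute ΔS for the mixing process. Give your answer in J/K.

ΔS_mix = 30.1 J/K

Mole fractions: x_A = 2.75/5.24 = 0.525, x_B = 0.475.
ΔS_mix = −R(n_A ln x_A + n_B ln x_B) = −8.314 × (2.75 ln 0.525 + 2.49 ln 0.475) = 30.1 J/K.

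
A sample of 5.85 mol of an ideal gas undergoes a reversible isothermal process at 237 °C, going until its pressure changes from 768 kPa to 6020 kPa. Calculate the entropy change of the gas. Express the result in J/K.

ΔS_gas = -100 J/K

For an isothermal ideal gas ΔS_gas = nR ln(P₁/P₂) = 5.85 × 8.314 × ln(768/6020) = -100 J/K.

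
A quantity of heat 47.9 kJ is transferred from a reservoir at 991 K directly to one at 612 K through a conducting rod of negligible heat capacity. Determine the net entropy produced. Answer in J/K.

ΔS_hot = −Q/T_H = −47900/991 = -48.34 J/K and ΔS_cold = +Q/T_C = 47900/612 = 78.27 J/K.
ΔS_total = -48.34 + 78.27 = 29.9 J/K, positive as the second law requires.

ΔS_total = 29.9 J/K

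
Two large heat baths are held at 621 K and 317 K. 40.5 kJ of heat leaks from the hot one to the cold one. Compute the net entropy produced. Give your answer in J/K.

ΔS_hot = −Q/T_H = −40500/621 = -65.217 J/K and ΔS_cold = +Q/T_C = 40500/317 = 127.76 J/K.
ΔS_total = -65.217 + 127.76 = 62.5 J/K, positive as the second law requires.

ΔS_total = 62.5 J/K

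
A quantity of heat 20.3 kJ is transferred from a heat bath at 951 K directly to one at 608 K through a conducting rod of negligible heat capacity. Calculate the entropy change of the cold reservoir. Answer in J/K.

The cold reservoir gains heat Q, so ΔS_cold = +Q/T_C = 20300/608 = 33.4 J/K.

ΔS_cold = 33.4 J/K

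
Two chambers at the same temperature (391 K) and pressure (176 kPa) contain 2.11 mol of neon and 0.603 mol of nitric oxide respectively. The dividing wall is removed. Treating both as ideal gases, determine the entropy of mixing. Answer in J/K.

Mole fractions: x_A = 2.11/2.71 = 0.778, x_B = 0.222.
ΔS_mix = −R(n_A ln x_A + n_B ln x_B) = −8.314 × (2.11 ln 0.778 + 0.603 ln 0.222) = 11.9 J/K.

ΔS_mix = 11.9 J/K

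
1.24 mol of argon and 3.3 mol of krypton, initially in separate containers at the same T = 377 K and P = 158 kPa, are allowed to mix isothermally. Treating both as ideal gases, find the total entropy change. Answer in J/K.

Mole fractions: x_A = 1.24/4.54 = 0.273, x_B = 0.727.
ΔS_mix = −R(n_A ln x_A + n_B ln x_B) = −8.314 × (1.24 ln 0.273 + 3.3 ln 0.727) = 22.1 J/K.

ΔS_mix = 22.1 J/K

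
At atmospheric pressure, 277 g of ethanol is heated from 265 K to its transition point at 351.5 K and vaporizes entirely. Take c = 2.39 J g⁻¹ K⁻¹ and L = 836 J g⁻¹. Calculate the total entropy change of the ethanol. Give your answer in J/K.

ΔS = 846 J/K

Warming step: ΔS₁ = m c ln(T_tr/T_i) = 277 × 2.39 × ln(351.5/265) = 187 J/K.
Phase change: ΔS₂ = +mL/T_tr = 277 × 836 / 351.5 = 658.8 J/K.
ΔS_total = (187) + (658.8) = 846 J/K.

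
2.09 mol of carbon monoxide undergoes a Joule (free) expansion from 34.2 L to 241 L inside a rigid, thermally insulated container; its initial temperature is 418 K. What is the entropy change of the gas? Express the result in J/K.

For an ideal gas in free expansion Q = 0 and W = 0, so T is unchanged.
Entropy is a state function; using a reversible isothermal path, ΔS_gas = nR ln(V₂/V₁) = 2.09 × 8.314 × ln(241/34.2) = 33.9 J/K.

ΔS_gas = 33.9 J/K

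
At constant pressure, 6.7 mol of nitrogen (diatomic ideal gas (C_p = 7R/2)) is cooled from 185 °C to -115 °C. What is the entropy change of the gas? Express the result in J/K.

In kelvin: T₁ = 458.15 K, T₂ = 158.15 K. At constant pressure, ΔS = nC_p ln(T₂/T₁) with C_p = 7R/2 = 29.1 J mol⁻¹ K⁻¹.
ΔS = 6.7 × 29.1 × ln(158.15/458.15) = -207 J/K.

ΔS = -207 J/K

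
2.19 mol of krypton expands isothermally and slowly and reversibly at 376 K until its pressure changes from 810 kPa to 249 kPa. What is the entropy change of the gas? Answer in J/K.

For an isothermal ideal gas ΔS_gas = nR ln(P₁/P₂) = 2.19 × 8.314 × ln(810/249) = 21.5 J/K.

ΔS_gas = 21.5 J/K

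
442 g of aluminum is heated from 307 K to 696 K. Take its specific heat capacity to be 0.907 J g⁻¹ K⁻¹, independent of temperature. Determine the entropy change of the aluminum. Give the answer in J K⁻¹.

ΔS = ∫dQ_rev/T = m c ln(T₂/T₁) = 442 × 0.907 × ln(696/307) = 328 J/K.

ΔS = 328 J/K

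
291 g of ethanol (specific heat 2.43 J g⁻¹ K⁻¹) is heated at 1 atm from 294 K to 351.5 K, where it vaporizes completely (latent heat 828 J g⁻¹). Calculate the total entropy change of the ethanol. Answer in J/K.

ΔS = 812 J/K

Warming step: ΔS₁ = m c ln(T_tr/T_i) = 291 × 2.43 × ln(351.5/294) = 126.3 J/K.
Phase change: ΔS₂ = +mL/T_tr = 291 × 828 / 351.5 = 685.5 J/K.
ΔS_total = (126.3) + (685.5) = 812 J/K.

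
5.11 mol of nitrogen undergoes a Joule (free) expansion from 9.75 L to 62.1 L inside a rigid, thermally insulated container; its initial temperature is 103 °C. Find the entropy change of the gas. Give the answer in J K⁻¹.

No heat is exchanged and no work is done, so the ideal-gas temperature stays constant.
Entropy is a state function; using a reversible isothermal path, ΔS_gas = nR ln(V₂/V₁) = 5.11 × 8.314 × ln(62.1/9.75) = 78.7 J/K.

ΔS_gas = 78.7 J/K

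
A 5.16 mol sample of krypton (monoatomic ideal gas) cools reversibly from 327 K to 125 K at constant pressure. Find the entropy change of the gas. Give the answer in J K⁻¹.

ΔS = -103 J/K

At constant pressure, ΔS = nC_p ln(T₂/T₁) with C_p = 5R/2 = 20.79 J mol⁻¹ K⁻¹.
ΔS = 5.16 × 20.79 × ln(125/327) = -103 J/K.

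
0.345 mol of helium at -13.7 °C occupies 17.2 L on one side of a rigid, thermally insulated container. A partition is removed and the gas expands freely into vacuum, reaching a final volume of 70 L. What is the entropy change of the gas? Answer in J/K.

ΔS_gas = 4.03 J/K

For an ideal gas in free expansion Q = 0 and W = 0, so T is unchanged.
Entropy is a state function; using a reversible isothermal path, ΔS_gas = nR ln(V₂/V₁) = 0.345 × 8.314 × ln(70/17.2) = 4.03 J/K.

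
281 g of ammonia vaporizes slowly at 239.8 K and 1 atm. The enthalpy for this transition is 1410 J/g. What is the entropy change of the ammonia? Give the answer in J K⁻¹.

ΔS = 1650 J/K

Heat absorbed by the substance: Q = mL = 281 × 1410 = 396210 J.
At constant T, ΔS = Q_rev/T = 396210 / 239.8 = 1650 J/K.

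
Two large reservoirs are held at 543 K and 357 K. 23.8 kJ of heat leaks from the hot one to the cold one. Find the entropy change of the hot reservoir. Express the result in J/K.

The hot reservoir loses heat Q, so ΔS_hot = −Q/T_H = −23800/543 = -43.8 J/K.

ΔS_hot = -43.8 J/K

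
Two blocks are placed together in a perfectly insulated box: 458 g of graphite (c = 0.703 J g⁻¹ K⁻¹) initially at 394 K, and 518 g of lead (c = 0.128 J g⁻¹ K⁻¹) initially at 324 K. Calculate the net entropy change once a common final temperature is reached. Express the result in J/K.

ΔS_total = 1.01 J/K

Energy balance: T_f = (m₁c₁T₁ + m₂c₂T₂)/(m₁c₁ + m₂c₂) = 382.05 K.
ΔS₁ = m₁c₁ ln(T_f/T₁) = 321.974 × ln(382.05/394) = -9.92 J/K.
ΔS₂ = m₂c₂ ln(T_f/T₂) = 66.304 × ln(382.05/324) = 10.93 J/K.
ΔS_total = -9.92 + 10.93 = 1.01 J/K.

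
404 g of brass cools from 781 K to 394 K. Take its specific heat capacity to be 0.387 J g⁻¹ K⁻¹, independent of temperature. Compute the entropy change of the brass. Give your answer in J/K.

ΔS = ∫dQ_rev/T = m c ln(T₂/T₁) = 404 × 0.387 × ln(394/781) = -107 J/K.

ΔS = -107 J/K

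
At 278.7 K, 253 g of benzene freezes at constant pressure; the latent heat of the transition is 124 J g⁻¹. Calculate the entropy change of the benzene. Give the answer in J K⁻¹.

Heat released by the substance: Q = −mL = −253 × 124 = −31372 J.
At constant T, ΔS = Q_rev/T = −31372 / 278.7 = -113 J/K.

ΔS = -113 J/K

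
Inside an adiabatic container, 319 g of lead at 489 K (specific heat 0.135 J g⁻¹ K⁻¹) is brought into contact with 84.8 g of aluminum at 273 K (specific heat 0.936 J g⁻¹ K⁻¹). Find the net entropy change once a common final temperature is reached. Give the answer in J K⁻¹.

ΔS_total = 4.96 J/K

Energy balance: T_f = (m₁c₁T₁ + m₂c₂T₂)/(m₁c₁ + m₂c₂) = 348.97 K.
ΔS₁ = m₁c₁ ln(T_f/T₁) = 43.065 × ln(348.97/489) = -14.53 J/K.
ΔS₂ = m₂c₂ ln(T_f/T₂) = 79.3728 × ln(348.97/273) = 19.49 J/K.
ΔS_total = -14.53 + 19.49 = 4.96 J/K.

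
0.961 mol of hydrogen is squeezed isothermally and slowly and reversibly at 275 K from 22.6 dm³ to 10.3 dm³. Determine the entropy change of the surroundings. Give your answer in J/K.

For an isothermal ideal gas ΔS_gas = nR ln(V₂/V₁) = 0.961 × 8.314 × ln(10.3/22.6) = -6.28 J/K.
The process is reversible, so ΔS_surr = −ΔS_gas = 6.28 J/K and ΔS_universe = 0.

ΔS_surr = 6.28 J/K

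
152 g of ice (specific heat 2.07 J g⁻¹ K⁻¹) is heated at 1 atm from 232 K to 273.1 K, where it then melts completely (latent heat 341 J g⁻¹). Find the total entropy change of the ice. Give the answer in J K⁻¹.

Warming step: ΔS₁ = m c ln(T_tr/T_i) = 152 × 2.07 × ln(273.1/232) = 51.32 J/K.
Phase change: ΔS₂ = +mL/T_tr = 152 × 341 / 273.1 = 189.8 J/K.
ΔS_total = (51.32) + (189.8) = 241 J/K.

ΔS = 241 J/K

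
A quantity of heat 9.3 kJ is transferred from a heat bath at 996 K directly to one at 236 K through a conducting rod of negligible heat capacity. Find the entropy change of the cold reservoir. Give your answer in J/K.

The cold reservoir gains heat Q, so ΔS_cold = +Q/T_C = 9300/236 = 39.4 J/K.

ΔS_cold = 39.4 J/K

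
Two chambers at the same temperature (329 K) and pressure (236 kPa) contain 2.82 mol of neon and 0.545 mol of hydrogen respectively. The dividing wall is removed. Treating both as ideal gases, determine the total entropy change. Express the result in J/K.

Mole fractions: x_A = 2.82/3.36 = 0.838, x_B = 0.162.
ΔS_mix = −R(n_A ln x_A + n_B ln x_B) = −8.314 × (2.82 ln 0.838 + 0.545 ln 0.162) = 12.4 J/K.

ΔS_mix = 12.4 J/K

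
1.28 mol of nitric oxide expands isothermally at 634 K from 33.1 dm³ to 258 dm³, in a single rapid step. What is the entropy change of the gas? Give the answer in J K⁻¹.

Entropy is a state function, so ΔS_gas depends only on the end states.
For an isothermal ideal gas ΔS_gas = nR ln(V₂/V₁) = 1.28 × 8.314 × ln(258/33.1) = 21.9 J/K.

ΔS_gas = 21.9 J/K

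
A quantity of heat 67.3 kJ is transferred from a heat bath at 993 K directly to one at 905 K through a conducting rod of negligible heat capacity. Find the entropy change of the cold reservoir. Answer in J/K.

The cold reservoir gains heat Q, so ΔS_cold = +Q/T_C = 67300/905 = 74.4 J/K.

ΔS_cold = 74.4 J/K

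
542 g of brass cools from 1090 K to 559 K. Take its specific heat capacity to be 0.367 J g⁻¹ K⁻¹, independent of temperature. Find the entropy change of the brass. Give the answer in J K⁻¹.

ΔS = ∫dQ_rev/T = m c ln(T₂/T₁) = 542 × 0.367 × ln(559/1090) = -133 J/K.

ΔS = -133 J/K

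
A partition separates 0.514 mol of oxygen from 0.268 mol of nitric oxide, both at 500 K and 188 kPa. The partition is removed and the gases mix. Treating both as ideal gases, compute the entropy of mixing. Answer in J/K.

ΔS_mix = 4.18 J/K

Mole fractions: x_A = 0.514/0.782 = 0.657, x_B = 0.343.
ΔS_mix = −R(n_A ln x_A + n_B ln x_B) = −8.314 × (0.514 ln 0.657 + 0.268 ln 0.343) = 4.18 J/K.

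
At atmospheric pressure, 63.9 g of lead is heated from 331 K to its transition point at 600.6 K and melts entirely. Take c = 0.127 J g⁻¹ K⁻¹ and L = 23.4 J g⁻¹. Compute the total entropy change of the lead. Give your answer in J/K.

Warming step: ΔS₁ = m c ln(T_tr/T_i) = 63.9 × 0.127 × ln(600.6/331) = 4.8352 J/K.
Phase change: ΔS₂ = +mL/T_tr = 63.9 × 23.4 / 600.6 = 2.4896 J/K.
ΔS_total = (4.8352) + (2.4896) = 7.32 J/K.

ΔS = 7.32 J/K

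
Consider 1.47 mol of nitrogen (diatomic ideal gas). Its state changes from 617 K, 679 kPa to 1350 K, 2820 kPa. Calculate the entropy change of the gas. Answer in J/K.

ΔS = 16.1 J/K

ΔS = nC_p ln(T₂/T₁) − nR ln(P₂/P₁), with C_p = 7R/2 = 29.1 J mol⁻¹ K⁻¹ for a diatomic ideal gas.
ΔS = 1.47 × [29.1 × ln(1350/617) − 8.314 × ln(2820/679)] = 16.1 J/K.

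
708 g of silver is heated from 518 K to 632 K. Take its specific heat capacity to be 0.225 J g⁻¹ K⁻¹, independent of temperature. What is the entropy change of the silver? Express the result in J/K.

ΔS = ∫dQ_rev/T = m c ln(T₂/T₁) = 708 × 0.225 × ln(632/518) = 31.7 J/K.

ΔS = 31.7 J/K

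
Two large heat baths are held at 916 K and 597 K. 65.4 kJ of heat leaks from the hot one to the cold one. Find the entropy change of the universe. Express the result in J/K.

ΔS_hot = −Q/T_H = −65400/916 = -71.397 J/K and ΔS_cold = +Q/T_C = 65400/597 = 109.55 J/K.
ΔS_total = -71.397 + 109.55 = 38.2 J/K, positive as the second law requires.

ΔS_total = 38.2 J/K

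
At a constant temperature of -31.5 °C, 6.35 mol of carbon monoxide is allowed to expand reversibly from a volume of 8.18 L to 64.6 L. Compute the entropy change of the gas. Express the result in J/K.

ΔS_gas = 109 J/K

For an isothermal ideal gas ΔS_gas = nR ln(V₂/V₁) = 6.35 × 8.314 × ln(64.6/8.18) = 109 J/K.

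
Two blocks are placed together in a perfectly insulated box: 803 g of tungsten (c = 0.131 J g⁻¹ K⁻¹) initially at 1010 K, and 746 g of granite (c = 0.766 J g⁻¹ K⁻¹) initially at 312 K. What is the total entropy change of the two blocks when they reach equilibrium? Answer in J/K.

ΔS_total = 78.4 J/K

Energy balance: T_f = (m₁c₁T₁ + m₂c₂T₂)/(m₁c₁ + m₂c₂) = 420.52 K.
ΔS₁ = m₁c₁ ln(T_f/T₁) = 105.193 × ln(420.52/1010) = -92.17 J/K.
ΔS₂ = m₂c₂ ln(T_f/T₂) = 571.436 × ln(420.52/312) = 170.6 J/K.
ΔS_total = -92.17 + 170.6 = 78.4 J/K.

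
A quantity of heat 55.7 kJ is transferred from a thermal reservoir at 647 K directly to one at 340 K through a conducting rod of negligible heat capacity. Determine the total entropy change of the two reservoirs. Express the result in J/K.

ΔS_total = 77.7 J/K

ΔS_hot = −Q/T_H = −55700/647 = -86.09 J/K and ΔS_cold = +Q/T_C = 55700/340 = 163.8 J/K.
ΔS_total = -86.09 + 163.8 = 77.7 J/K, positive as the second law requires.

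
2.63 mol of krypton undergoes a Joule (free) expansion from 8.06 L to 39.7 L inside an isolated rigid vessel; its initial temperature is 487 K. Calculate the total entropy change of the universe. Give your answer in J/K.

ΔS_universe = 34.9 J/K

No heat is exchanged and no work is done, so the ideal-gas temperature stays constant.
Entropy is a state function; using a reversible isothermal path, ΔS_gas = nR ln(V₂/V₁) = 2.63 × 8.314 × ln(39.7/8.06) = 34.9 J/K.
The insulated surroundings exchange no heat, so ΔS_surr = 0 and ΔS_universe = ΔS_gas.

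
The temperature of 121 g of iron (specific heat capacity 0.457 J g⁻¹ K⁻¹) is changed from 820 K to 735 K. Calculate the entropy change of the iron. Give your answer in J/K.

ΔS = -6.05 J/K

ΔS = ∫dQ_rev/T = m c ln(T₂/T₁) = 121 × 0.457 × ln(735/820) = -6.05 J/K.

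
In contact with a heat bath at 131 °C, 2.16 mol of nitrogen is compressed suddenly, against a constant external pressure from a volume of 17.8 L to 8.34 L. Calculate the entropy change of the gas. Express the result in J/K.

ΔS_gas = -13.6 J/K

Entropy is a state function, so ΔS_gas depends only on the end states.
For an isothermal ideal gas ΔS_gas = nR ln(V₂/V₁) = 2.16 × 8.314 × ln(8.34/17.8) = -13.6 J/K.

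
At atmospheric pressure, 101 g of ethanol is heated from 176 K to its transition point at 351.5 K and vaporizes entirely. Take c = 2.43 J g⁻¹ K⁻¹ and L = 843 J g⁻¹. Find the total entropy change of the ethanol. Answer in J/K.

Warming step: ΔS₁ = m c ln(T_tr/T_i) = 101 × 2.43 × ln(351.5/176) = 169.8 J/K.
Phase change: ΔS₂ = +mL/T_tr = 101 × 843 / 351.5 = 242.2 J/K.
ΔS_total = (169.8) + (242.2) = 412 J/K.

ΔS = 412 J/K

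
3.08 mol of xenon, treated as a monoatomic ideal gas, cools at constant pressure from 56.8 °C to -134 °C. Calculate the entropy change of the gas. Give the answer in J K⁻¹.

ΔS = -55.3 J/K

In kelvin: T₁ = 329.95 K, T₂ = 139.15 K. At constant pressure, ΔS = nC_p ln(T₂/T₁) with C_p = 5R/2 = 20.79 J mol⁻¹ K⁻¹.
ΔS = 3.08 × 20.79 × ln(139.15/329.95) = -55.3 J/K.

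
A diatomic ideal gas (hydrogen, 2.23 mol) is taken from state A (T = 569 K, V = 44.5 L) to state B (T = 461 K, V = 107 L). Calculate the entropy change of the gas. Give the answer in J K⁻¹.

ΔS = 6.51 J/K

Entropy is a state function: ΔS = nC_V ln(T₂/T₁) + nR ln(V₂/V₁), with C_V = 5R/2 = 20.79 J mol⁻¹ K⁻¹ for a diatomic ideal gas.
ΔS = 2.23 × [20.79 × ln(461/569) + 8.314 × ln(107/44.5)] = 6.51 J/K.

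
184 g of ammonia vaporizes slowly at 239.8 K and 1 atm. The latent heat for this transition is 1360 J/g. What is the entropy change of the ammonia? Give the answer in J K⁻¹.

Heat absorbed by the substance: Q = mL = 184 × 1360 = 250240 J.
At constant T, ΔS = Q_rev/T = 250240 / 239.8 = 1040 J/K.

ΔS = 1040 J/K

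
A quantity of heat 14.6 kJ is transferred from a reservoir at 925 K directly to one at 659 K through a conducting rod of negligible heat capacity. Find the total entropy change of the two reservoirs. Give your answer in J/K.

ΔS_total = 6.37 J/K

ΔS_hot = −Q/T_H = −14600/925 = -15.78 J/K and ΔS_cold = +Q/T_C = 14600/659 = 22.15 J/K.
ΔS_total = -15.78 + 22.15 = 6.37 J/K, positive as the second law requires.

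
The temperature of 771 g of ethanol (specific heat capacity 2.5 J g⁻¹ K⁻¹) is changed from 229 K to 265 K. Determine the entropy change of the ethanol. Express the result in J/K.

ΔS = 281 J/K

ΔS = ∫dQ_rev/T = m c ln(T₂/T₁) = 771 × 2.5 × ln(265/229) = 281 J/K.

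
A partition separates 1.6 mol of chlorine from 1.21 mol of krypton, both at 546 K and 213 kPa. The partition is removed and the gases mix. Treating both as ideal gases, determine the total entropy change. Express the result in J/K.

ΔS_mix = 16 J/K

Mole fractions: x_A = 1.6/2.81 = 0.569, x_B = 0.431.
ΔS_mix = −R(n_A ln x_A + n_B ln x_B) = −8.314 × (1.6 ln 0.569 + 1.21 ln 0.431) = 16 J/K.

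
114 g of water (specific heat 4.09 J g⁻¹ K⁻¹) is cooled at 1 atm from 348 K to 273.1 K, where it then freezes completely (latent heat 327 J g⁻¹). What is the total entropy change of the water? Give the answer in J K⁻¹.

Cooling step: ΔS₁ = m c ln(T_tr/T_i) = 114 × 4.09 × ln(273.1/348) = -113 J/K.
Phase change: ΔS₂ = −mL/T_tr = −114 × 327 / 273.1 = -136.5 J/K.
ΔS_total = (-113) + (-136.5) = -250 J/K.

ΔS = -250 J/K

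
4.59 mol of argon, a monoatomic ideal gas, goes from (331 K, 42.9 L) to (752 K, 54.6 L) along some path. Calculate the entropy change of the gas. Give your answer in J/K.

ΔS = 56.2 J/K

Entropy is a state function: ΔS = nC_V ln(T₂/T₁) + nR ln(V₂/V₁), with C_V = 3R/2 = 12.47 J mol⁻¹ K⁻¹ for a monoatomic ideal gas.
ΔS = 4.59 × [12.47 × ln(752/331) + 8.314 × ln(54.6/42.9)] = 56.2 J/K.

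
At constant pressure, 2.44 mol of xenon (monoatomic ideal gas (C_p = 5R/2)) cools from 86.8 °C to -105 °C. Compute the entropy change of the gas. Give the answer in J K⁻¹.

ΔS = -38.6 J/K

In kelvin: T₁ = 359.95 K, T₂ = 168.15 K. At constant pressure, ΔS = nC_p ln(T₂/T₁) with C_p = 5R/2 = 20.79 J mol⁻¹ K⁻¹.
ΔS = 2.44 × 20.79 × ln(168.15/359.95) = -38.6 J/K.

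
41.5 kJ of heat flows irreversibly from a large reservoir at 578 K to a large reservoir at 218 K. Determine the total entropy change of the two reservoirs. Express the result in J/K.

ΔS_total = 119 J/K

ΔS_hot = −Q/T_H = −41500/578 = -71.8 J/K and ΔS_cold = +Q/T_C = 41500/218 = 190.4 J/K.
ΔS_total = -71.8 + 190.4 = 119 J/K, positive as the second law requires.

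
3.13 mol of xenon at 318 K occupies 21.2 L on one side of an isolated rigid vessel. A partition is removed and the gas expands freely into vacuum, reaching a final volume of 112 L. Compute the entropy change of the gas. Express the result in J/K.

For an ideal gas in free expansion Q = 0 and W = 0, so T is unchanged.
Entropy is a state function; using a reversible isothermal path, ΔS_gas = nR ln(V₂/V₁) = 3.13 × 8.314 × ln(112/21.2) = 43.3 J/K.

ΔS_gas = 43.3 J/K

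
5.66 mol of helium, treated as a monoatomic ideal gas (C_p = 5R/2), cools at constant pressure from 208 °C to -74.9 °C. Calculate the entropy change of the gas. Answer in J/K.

ΔS = -104 J/K

In kelvin: T₁ = 481.15 K, T₂ = 198.25 K. At constant pressure, ΔS = nC_p ln(T₂/T₁) with C_p = 5R/2 = 20.79 J mol⁻¹ K⁻¹.
ΔS = 5.66 × 20.79 × ln(198.25/481.15) = -104 J/K.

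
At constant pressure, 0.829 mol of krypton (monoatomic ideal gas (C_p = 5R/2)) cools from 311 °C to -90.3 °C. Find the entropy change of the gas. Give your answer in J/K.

In kelvin: T₁ = 584.15 K, T₂ = 182.85 K. At constant pressure, ΔS = nC_p ln(T₂/T₁) with C_p = 5R/2 = 20.79 J mol⁻¹ K⁻¹.
ΔS = 0.829 × 20.79 × ln(182.85/584.15) = -20 J/K.

ΔS = -20 J/K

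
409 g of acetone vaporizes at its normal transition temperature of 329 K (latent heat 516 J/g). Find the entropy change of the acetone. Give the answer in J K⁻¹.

ΔS = 641 J/K

Heat absorbed by the substance: Q = mL = 409 × 516 = 211044 J.
At constant T, ΔS = Q_rev/T = 211044 / 329 = 641 J/K.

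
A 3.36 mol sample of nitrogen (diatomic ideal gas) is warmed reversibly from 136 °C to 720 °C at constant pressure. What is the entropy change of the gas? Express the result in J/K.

In kelvin: T₁ = 409.15 K, T₂ = 993.15 K. At constant pressure, ΔS = nC_p ln(T₂/T₁) with C_p = 7R/2 = 29.1 J mol⁻¹ K⁻¹.
ΔS = 3.36 × 29.1 × ln(993.15/409.15) = 86.7 J/K.

ΔS = 86.7 J/K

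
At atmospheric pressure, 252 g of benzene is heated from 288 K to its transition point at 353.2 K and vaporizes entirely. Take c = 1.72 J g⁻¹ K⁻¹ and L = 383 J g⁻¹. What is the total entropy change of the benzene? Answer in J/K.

Warming step: ΔS₁ = m c ln(T_tr/T_i) = 252 × 1.72 × ln(353.2/288) = 88.45 J/K.
Phase change: ΔS₂ = +mL/T_tr = 252 × 383 / 353.2 = 273.3 J/K.
ΔS_total = (88.45) + (273.3) = 362 J/K.

ΔS = 362 J/K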